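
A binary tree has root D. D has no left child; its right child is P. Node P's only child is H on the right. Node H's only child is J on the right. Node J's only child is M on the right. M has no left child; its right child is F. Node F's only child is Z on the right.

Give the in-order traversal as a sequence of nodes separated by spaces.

D P H J M F Z

In-order visits the left subtree, then the node, then the right subtree.
At D: no left child.
Visit D.
At D: go right to P.
  At P: no left child.
  Visit P.
  At P: go right to H.
    At H: no left child.
    Visit H.
    At H: go right to J.
      At J: no left child.
      Visit J.
      At J: go right to M.
        At M: no left child.
        Visit M.
        At M: go right to F.
          At F: no left child.
          Visit F.
          At F: go right to Z.
            Z is a leaf — visit Z.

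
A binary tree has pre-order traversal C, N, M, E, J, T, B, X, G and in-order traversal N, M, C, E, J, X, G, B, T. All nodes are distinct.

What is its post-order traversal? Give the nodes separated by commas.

The first element of pre-order is the root; it splits in-order into left and right subtrees.
Root C: left subtree has 2 nodes {N, M}, right has 6 {E, J, X, G, B, T}.
  Root N: left subtree has 0 nodes { }, right has 1 {M}.
  Root E: left subtree has 0 nodes { }, right has 5 {J, X, G, B, T}.
    Root J: left subtree has 0 nodes { }, right has 4 {X, G, B, T}.
      Root T: left subtree has 3 nodes {X, G, B}, right has 0 { }.
        Root B: left subtree has 2 nodes {X, G}, right has 0 { }.
          Root X: left subtree has 0 nodes { }, right has 1 {G}.

M, N, G, X, B, T, J, E, C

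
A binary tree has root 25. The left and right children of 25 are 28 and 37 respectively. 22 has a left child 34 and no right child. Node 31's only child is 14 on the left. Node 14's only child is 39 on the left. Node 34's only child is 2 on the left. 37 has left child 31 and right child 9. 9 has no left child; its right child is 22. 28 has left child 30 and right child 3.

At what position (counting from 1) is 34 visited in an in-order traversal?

In-order visits the left subtree, then the node, then the right subtree.
At 25: go left to 28.
  At 28: go left to 30.
    30 is a leaf — visit 30.
  Visit 28.
  At 28: go right to 3.
    3 is a leaf — visit 3.
Visit 25.
At 25: go right to 37.
  At 37: go left to 31.
    At 31: go left to 14.
      At 14: go left to 39.
        39 is a leaf — visit 39.
      Visit 14.
      At 14: no right child.
    Visit 31.
    At 31: no right child.
  Visit 37.
  At 37: go right to 9.
    At 9: no left child.
    Visit 9.
    At 9: go right to 22.
      At 22: go left to 34.
        At 34: go left to 2.
          2 is a leaf — visit 2.
        Visit 34.
        At 34: no right child.
      Visit 22.
      At 22: no right child.
Full in-order sequence: 30, 28, 3, 25, 39, 14, 31, 37, 9, 2, 34, 22.

11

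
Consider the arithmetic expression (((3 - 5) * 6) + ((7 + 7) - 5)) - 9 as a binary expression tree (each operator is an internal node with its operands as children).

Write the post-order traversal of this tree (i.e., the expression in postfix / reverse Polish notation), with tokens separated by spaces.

Post-order on an expression tree gives postfix notation: for each operator, emit left operand, right operand, then the operator.

3 5 - 6 * 7 7 + 5 - + 9 -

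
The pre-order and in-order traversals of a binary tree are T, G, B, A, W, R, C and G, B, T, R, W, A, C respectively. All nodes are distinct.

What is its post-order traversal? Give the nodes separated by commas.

The first element of pre-order is the root; it splits in-order into left and right subtrees.
Root T: left subtree has 2 nodes {G, B}, right has 4 {R, W, A, C}.
  Root G: left subtree has 0 nodes { }, right has 1 {B}.
  Root A: left subtree has 2 nodes {R, W}, right has 1 {C}.
    Root W: left subtree has 1 node {R}, right has 0 { }.

B, G, R, W, C, A, T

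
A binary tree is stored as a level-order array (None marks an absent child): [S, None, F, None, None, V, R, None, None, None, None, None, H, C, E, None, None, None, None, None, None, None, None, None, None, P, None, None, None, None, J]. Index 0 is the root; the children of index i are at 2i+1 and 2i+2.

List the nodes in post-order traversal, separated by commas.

Post-order visits the left subtree, then the right subtree, then the node.
At S: no left child.
At S: go right to F.
  At F: go left to V.
    At V: no left child.
    At V: go right to H.
      At H: go left to P.
        P is a leaf — visit P.
      At H: no right child.
      Visit H.
    Visit V.
  At F: go right to R.
    At R: go left to C.
      C is a leaf — visit C.
    At R: go right to E.
      At E: no left child.
      At E: go right to J.
        J is a leaf — visit J.
      Visit E.
    Visit R.
  Visit F.
Visit S.

P, H, V, C, J, E, R, F, S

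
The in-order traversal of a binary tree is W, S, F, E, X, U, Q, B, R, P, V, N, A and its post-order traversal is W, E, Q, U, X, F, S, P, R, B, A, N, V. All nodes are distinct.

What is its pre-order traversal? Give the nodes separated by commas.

The last element of post-order is the root; it splits in-order into left and right subtrees.
Root V: left subtree has 10 nodes {W, S, F, E, X, U, Q, B, R, P}, right has 2 {N, A}.
  Root B: left subtree has 7 nodes {W, S, F, E, X, U, Q}, right has 2 {R, P}.
    Root S: left subtree has 1 node {W}, right has 5 {F, E, X, U, Q}.
      Root F: left subtree has 0 nodes { }, right has 4 {E, X, U, Q}.
        Root X: left subtree has 1 node {E}, right has 2 {U, Q}.
          Root U: left subtree has 0 nodes { }, right has 1 {Q}.
    Root R: left subtree has 0 nodes { }, right has 1 {P}.
  Root N: left subtree has 0 nodes { }, right has 1 {A}.

V, B, S, W, F, X, E, U, Q, R, P, N, A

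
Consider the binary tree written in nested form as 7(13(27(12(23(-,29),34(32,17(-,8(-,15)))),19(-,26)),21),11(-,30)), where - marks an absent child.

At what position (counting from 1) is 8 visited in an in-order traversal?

7

In-order visits the left subtree, then the node, then the right subtree.
At 7: go left to 13.
  At 13: go left to 27.
    At 27: go left to 12.
      At 12: go left to 23.
        At 23: no left child.
        Visit 23.
        At 23: go right to 29.
          29 is a leaf — visit 29.
      Visit 12.
      At 12: go right to 34.
        At 34: go left to 32.
          32 is a leaf — visit 32.
        Visit 34.
        At 34: go right to 17.
          At 17: no left child.
          Visit 17.
          At 17: go right to 8.
            At 8: no left child.
            Visit 8.
            At 8: go right to 15.
              15 is a leaf — visit 15.
    Visit 27.
    At 27: go right to 19.
      At 19: no left child.
      Visit 19.
      At 19: go right to 26.
        26 is a leaf — visit 26.
  Visit 13.
  At 13: go right to 21.
    21 is a leaf — visit 21.
Visit 7.
At 7: go right to 11.
  At 11: no left child.
  Visit 11.
  At 11: go right to 30.
    30 is a leaf — visit 30.
Full in-order sequence: 23, 29, 12, 32, 34, 17, 8, 15, 27, 19, 26, 13, 21, 7, 11, 30.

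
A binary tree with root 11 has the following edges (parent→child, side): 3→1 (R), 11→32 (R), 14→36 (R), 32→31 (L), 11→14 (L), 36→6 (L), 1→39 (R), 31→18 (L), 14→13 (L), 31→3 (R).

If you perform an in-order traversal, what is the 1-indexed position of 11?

In-order visits the left subtree, then the node, then the right subtree.
At 11: go left to 14.
  At 14: go left to 13.
    13 is a leaf — visit 13.
  Visit 14.
  At 14: go right to 36.
    At 36: go left to 6.
      6 is a leaf — visit 6.
    Visit 36.
    At 36: no right child.
Visit 11.
At 11: go right to 32.
  At 32: go left to 31.
    At 31: go left to 18.
      18 is a leaf — visit 18.
    Visit 31.
    At 31: go right to 3.
      At 3: no left child.
      Visit 3.
      At 3: go right to 1.
        At 1: no left child.
        Visit 1.
        At 1: go right to 39.
          39 is a leaf — visit 39.
  Visit 32.
  At 32: no right child.
Full in-order sequence: 13, 14, 6, 36, 11, 18, 31, 3, 1, 39, 32.

5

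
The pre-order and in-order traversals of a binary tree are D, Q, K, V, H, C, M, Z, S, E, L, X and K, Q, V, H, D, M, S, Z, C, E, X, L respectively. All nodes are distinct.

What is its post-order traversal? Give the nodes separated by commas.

The first element of pre-order is the root; it splits in-order into left and right subtrees.
Root D: left subtree has 4 nodes {K, Q, V, H}, right has 7 {M, S, Z, C, E, X, L}.
  Root Q: left subtree has 1 node {K}, right has 2 {V, H}.
    Root V: left subtree has 0 nodes { }, right has 1 {H}.
  Root C: left subtree has 3 nodes {M, S, Z}, right has 3 {E, X, L}.
    Root M: left subtree has 0 nodes { }, right has 2 {S, Z}.
      Root Z: left subtree has 1 node {S}, right has 0 { }.
    Root E: left subtree has 0 nodes { }, right has 2 {X, L}.
      Root L: left subtree has 1 node {X}, right has 0 { }.

K, H, V, Q, S, Z, M, X, L, E, C, D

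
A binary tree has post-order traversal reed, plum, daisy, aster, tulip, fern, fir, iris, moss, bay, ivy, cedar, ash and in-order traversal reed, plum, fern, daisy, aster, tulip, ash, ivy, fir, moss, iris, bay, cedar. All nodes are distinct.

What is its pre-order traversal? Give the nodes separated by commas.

ash, fern, plum, reed, tulip, aster, daisy, cedar, ivy, bay, moss, fir, iris

The last element of post-order is the root; it splits in-order into left and right subtrees.
Root ash: left subtree has 6 nodes {reed, plum, fern, daisy, aster, tulip}, right has 6 {ivy, fir, moss, iris, bay, cedar}.
  Root fern: left subtree has 2 nodes {reed, plum}, right has 3 {daisy, aster, tulip}.
    Root plum: left subtree has 1 node {reed}, right has 0 { }.
    Root tulip: left subtree has 2 nodes {daisy, aster}, right has 0 { }.
      Root aster: left subtree has 1 node {daisy}, right has 0 { }.
  Root cedar: left subtree has 5 nodes {ivy, fir, moss, iris, bay}, right has 0 { }.
    Root ivy: left subtree has 0 nodes { }, right has 4 {fir, moss, iris, bay}.
      Root bay: left subtree has 3 nodes {fir, moss, iris}, right has 0 { }.
        Root moss: left subtree has 1 node {fir}, right has 1 {iris}.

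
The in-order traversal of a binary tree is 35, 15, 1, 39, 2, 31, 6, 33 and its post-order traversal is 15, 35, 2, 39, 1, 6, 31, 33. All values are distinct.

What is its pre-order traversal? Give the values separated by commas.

The last element of post-order is the root; it splits in-order into left and right subtrees.
Root 33: left subtree has 7 nodes {35, 15, 1, 39, 2, 31, 6}, right has 0 { }.
  Root 31: left subtree has 5 nodes {35, 15, 1, 39, 2}, right has 1 {6}.
    Root 1: left subtree has 2 nodes {35, 15}, right has 2 {39, 2}.
      Root 35: left subtree has 0 nodes { }, right has 1 {15}.
      Root 39: left subtree has 0 nodes { }, right has 1 {2}.

33, 31, 1, 35, 15, 39, 2, 6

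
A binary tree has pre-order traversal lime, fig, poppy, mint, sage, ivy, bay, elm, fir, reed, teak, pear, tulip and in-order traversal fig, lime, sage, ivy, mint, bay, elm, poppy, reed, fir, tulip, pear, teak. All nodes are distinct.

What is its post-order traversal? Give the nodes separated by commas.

The first element of pre-order is the root; it splits in-order into left and right subtrees.
Root lime: left subtree has 1 node {fig}, right has 11 {sage, ivy, mint, bay, elm, poppy, reed, fir, tulip, pear, teak}.
  Root poppy: left subtree has 5 nodes {sage, ivy, mint, bay, elm}, right has 5 {reed, fir, tulip, pear, teak}.
    Root mint: left subtree has 2 nodes {sage, ivy}, right has 2 {bay, elm}.
      Root sage: left subtree has 0 nodes { }, right has 1 {ivy}.
      Root bay: left subtree has 0 nodes { }, right has 1 {elm}.
    Root fir: left subtree has 1 node {reed}, right has 3 {tulip, pear, teak}.
      Root teak: left subtree has 2 nodes {tulip, pear}, right has 0 { }.
        Root pear: left subtree has 1 node {tulip}, right has 0 { }.

fig, ivy, sage, elm, bay, mint, reed, tulip, pear, teak, fir, poppy, lime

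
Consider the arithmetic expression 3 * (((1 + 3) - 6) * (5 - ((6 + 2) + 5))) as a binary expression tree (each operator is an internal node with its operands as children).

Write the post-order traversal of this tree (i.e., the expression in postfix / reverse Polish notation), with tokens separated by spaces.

3 1 3 + 6 - 5 6 2 + 5 + - * *

Post-order on an expression tree gives postfix notation: for each operator, emit left operand, right operand, then the operator.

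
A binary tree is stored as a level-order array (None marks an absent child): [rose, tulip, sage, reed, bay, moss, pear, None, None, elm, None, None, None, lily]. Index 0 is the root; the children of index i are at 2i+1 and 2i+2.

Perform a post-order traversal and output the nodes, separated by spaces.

Post-order visits the left subtree, then the right subtree, then the node.
At rose: go left to tulip.
  At tulip: go left to reed.
    reed is a leaf — visit reed.
  At tulip: go right to bay.
    At bay: go left to elm.
      elm is a leaf — visit elm.
    At bay: no right child.
    Visit bay.
  Visit tulip.
At rose: go right to sage.
  At sage: go left to moss.
    moss is a leaf — visit moss.
  At sage: go right to pear.
    At pear: go left to lily.
      lily is a leaf — visit lily.
    At pear: no right child.
    Visit pear.
  Visit sage.
Visit rose.

reed elm bay tulip moss lily pear sage rose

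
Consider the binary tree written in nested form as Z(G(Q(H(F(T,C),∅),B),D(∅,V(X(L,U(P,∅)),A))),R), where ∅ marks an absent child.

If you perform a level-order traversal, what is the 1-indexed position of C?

Level-order visits nodes level by level from the root, left to right within each level.
Level 0: Z
Level 1: G, R
Level 2: Q, D
Level 3: H, B, V
Level 4: F, X, A
Level 5: T, C, L, U
Level 6: P
Full level-order sequence: Z, G, R, Q, D, H, B, V, F, X, A, T, C, L, U, P.

13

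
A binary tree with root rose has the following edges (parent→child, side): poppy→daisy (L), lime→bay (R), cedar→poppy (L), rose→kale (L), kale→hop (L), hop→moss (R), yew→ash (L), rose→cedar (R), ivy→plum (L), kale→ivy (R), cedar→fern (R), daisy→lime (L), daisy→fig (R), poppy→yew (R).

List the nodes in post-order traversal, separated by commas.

Post-order visits the left subtree, then the right subtree, then the node.
At rose: go left to kale.
  At kale: go left to hop.
    At hop: no left child.
    At hop: go right to moss.
      moss is a leaf — visit moss.
    Visit hop.
  At kale: go right to ivy.
    At ivy: go left to plum.
      plum is a leaf — visit plum.
    At ivy: no right child.
    Visit ivy.
  Visit kale.
At rose: go right to cedar.
  At cedar: go left to poppy.
    At poppy: go left to daisy.
      At daisy: go left to lime.
        At lime: no left child.
        At lime: go right to bay.
          bay is a leaf — visit bay.
        Visit lime.
      At daisy: go right to fig.
        fig is a leaf — visit fig.
      Visit daisy.
    At poppy: go right to yew.
      At yew: go left to ash.
        ash is a leaf — visit ash.
      At yew: no right child.
      Visit yew.
    Visit poppy.
  At cedar: go right to fern.
    fern is a leaf — visit fern.
  Visit cedar.
Visit rose.

moss, hop, plum, ivy, kale, bay, lime, fig, daisy, ash, yew, poppy, fern, cedar, rose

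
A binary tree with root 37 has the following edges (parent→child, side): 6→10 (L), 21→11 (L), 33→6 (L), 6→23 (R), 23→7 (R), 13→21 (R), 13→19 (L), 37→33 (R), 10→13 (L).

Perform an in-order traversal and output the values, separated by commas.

In-order visits the left subtree, then the node, then the right subtree.
At 37: no left child.
Visit 37.
At 37: go right to 33.
  At 33: go left to 6.
    At 6: go left to 10.
      At 10: go left to 13.
        At 13: go left to 19.
          19 is a leaf — visit 19.
        Visit 13.
        At 13: go right to 21.
          At 21: go left to 11.
            11 is a leaf — visit 11.
          Visit 21.
          At 21: no right child.
      Visit 10.
      At 10: no right child.
    Visit 6.
    At 6: go right to 23.
      At 23: no left child.
      Visit 23.
      At 23: go right to 7.
        7 is a leaf — visit 7.
  Visit 33.
  At 33: no right child.

37, 19, 13, 11, 21, 10, 6, 23, 7, 33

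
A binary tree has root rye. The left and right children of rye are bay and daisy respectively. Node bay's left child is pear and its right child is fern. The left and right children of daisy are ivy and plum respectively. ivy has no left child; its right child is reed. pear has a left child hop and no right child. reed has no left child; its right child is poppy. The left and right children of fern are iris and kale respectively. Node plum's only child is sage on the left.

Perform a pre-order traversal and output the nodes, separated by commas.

rye, bay, pear, hop, fern, iris, kale, daisy, ivy, reed, poppy, plum, sage

Pre-order visits the node, then its left subtree, then its right subtree.
Visit rye.
At rye: go left to bay.
  Visit bay.
  At bay: go left to pear.
    Visit pear.
    At pear: go left to hop.
      hop is a leaf — visit hop.
    At pear: no right child.
  At bay: go right to fern.
    Visit fern.
    At fern: go left to iris.
      iris is a leaf — visit iris.
    At fern: go right to kale.
      kale is a leaf — visit kale.
At rye: go right to daisy.
  Visit daisy.
  At daisy: go left to ivy.
    Visit ivy.
    At ivy: no left child.
    At ivy: go right to reed.
      Visit reed.
      At reed: no left child.
      At reed: go right to poppy.
        poppy is a leaf — visit poppy.
  At daisy: go right to plum.
    Visit plum.
    At plum: go left to sage.
      sage is a leaf — visit sage.
    At plum: no right child.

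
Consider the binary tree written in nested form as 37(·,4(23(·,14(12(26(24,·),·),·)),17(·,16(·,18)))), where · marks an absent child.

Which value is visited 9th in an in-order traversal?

16

In-order visits the left subtree, then the node, then the right subtree.
At 37: no left child.
Visit 37.
At 37: go right to 4.
  At 4: go left to 23.
    At 23: no left child.
    Visit 23.
    At 23: go right to 14.
      At 14: go left to 12.
        At 12: go left to 26.
          At 26: go left to 24.
            24 is a leaf — visit 24.
          Visit 26.
          At 26: no right child.
        Visit 12.
        At 12: no right child.
      Visit 14.
      At 14: no right child.
  Visit 4.
  At 4: go right to 17.
    At 17: no left child.
    Visit 17.
    At 17: go right to 16.
      At 16: no left child.
      Visit 16.
      At 16: go right to 18.
        18 is a leaf — visit 18.
Full in-order sequence: 37, 23, 24, 26, 12, 14, 4, 17, 16, 18.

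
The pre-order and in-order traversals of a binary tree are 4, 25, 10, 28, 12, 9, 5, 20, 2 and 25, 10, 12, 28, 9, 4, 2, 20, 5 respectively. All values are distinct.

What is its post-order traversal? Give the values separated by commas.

The first element of pre-order is the root; it splits in-order into left and right subtrees.
Root 4: left subtree has 5 nodes {25, 10, 12, 28, 9}, right has 3 {2, 20, 5}.
  Root 25: left subtree has 0 nodes { }, right has 4 {10, 12, 28, 9}.
    Root 10: left subtree has 0 nodes { }, right has 3 {12, 28, 9}.
      Root 28: left subtree has 1 node {12}, right has 1 {9}.
  Root 5: left subtree has 2 nodes {2, 20}, right has 0 { }.
    Root 20: left subtree has 1 node {2}, right has 0 { }.

12, 9, 28, 10, 25, 2, 20, 5, 4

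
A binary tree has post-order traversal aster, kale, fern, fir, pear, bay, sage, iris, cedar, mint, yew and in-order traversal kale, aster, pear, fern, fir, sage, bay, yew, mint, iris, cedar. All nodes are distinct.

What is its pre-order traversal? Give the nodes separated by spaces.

The last element of post-order is the root; it splits in-order into left and right subtrees.
Root yew: left subtree has 7 nodes {kale, aster, pear, fern, fir, sage, bay}, right has 3 {mint, iris, cedar}.
  Root sage: left subtree has 5 nodes {kale, aster, pear, fern, fir}, right has 1 {bay}.
    Root pear: left subtree has 2 nodes {kale, aster}, right has 2 {fern, fir}.
      Root kale: left subtree has 0 nodes { }, right has 1 {aster}.
      Root fir: left subtree has 1 node {fern}, right has 0 { }.
  Root mint: left subtree has 0 nodes { }, right has 2 {iris, cedar}.
    Root cedar: left subtree has 1 node {iris}, right has 0 { }.

yew sage pear kale aster fir fern bay mint cedar iris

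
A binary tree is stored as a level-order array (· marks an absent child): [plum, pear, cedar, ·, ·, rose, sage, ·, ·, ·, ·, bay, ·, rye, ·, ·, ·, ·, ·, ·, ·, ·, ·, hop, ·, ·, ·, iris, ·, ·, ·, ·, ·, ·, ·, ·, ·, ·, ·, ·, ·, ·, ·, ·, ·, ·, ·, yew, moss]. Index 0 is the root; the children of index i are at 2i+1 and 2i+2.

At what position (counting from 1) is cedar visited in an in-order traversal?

In-order visits the left subtree, then the node, then the right subtree.
At plum: go left to pear.
  pear is a leaf — visit pear.
Visit plum.
At plum: go right to cedar.
  At cedar: go left to rose.
    At rose: go left to bay.
      At bay: go left to hop.
        At hop: go left to yew.
          yew is a leaf — visit yew.
        Visit hop.
        At hop: go right to moss.
          moss is a leaf — visit moss.
      Visit bay.
      At bay: no right child.
    Visit rose.
    At rose: no right child.
  Visit cedar.
  At cedar: go right to sage.
    At sage: go left to rye.
      At rye: go left to iris.
        iris is a leaf — visit iris.
      Visit rye.
      At rye: no right child.
    Visit sage.
    At sage: no right child.
Full in-order sequence: pear, plum, yew, hop, moss, bay, rose, cedar, iris, rye, sage.

8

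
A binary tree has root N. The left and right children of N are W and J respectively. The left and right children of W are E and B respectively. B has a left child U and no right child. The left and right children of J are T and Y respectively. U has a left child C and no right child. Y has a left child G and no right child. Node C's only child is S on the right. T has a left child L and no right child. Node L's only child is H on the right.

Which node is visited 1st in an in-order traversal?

In-order visits the left subtree, then the node, then the right subtree.
At N: go left to W.
  At W: go left to E.
    E is a leaf — visit E.
  Visit W.
  At W: go right to B.
    At B: go left to U.
      At U: go left to C.
        At C: no left child.
        Visit C.
        At C: go right to S.
          S is a leaf — visit S.
      Visit U.
      At U: no right child.
    Visit B.
    At B: no right child.
Visit N.
At N: go right to J.
  At J: go left to T.
    At T: go left to L.
      At L: no left child.
      Visit L.
      At L: go right to H.
        H is a leaf — visit H.
    Visit T.
    At T: no right child.
  Visit J.
  At J: go right to Y.
    At Y: go left to G.
      G is a leaf — visit G.
    Visit Y.
    At Y: no right child.
Full in-order sequence: E, W, C, S, U, B, N, L, H, T, J, G, Y.

E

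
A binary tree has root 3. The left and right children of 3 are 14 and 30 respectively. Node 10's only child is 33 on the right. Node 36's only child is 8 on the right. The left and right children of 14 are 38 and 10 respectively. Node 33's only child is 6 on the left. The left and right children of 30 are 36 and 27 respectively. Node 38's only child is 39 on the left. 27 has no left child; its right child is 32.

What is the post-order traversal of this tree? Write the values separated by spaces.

Post-order visits the left subtree, then the right subtree, then the node.
At 3: go left to 14.
  At 14: go left to 38.
    At 38: go left to 39.
      39 is a leaf — visit 39.
    At 38: no right child.
    Visit 38.
  At 14: go right to 10.
    At 10: no left child.
    At 10: go right to 33.
      At 33: go left to 6.
        6 is a leaf — visit 6.
      At 33: no right child.
      Visit 33.
    Visit 10.
  Visit 14.
At 3: go right to 30.
  At 30: go left to 36.
    At 36: no left child.
    At 36: go right to 8.
      8 is a leaf — visit 8.
    Visit 36.
  At 30: go right to 27.
    At 27: no left child.
    At 27: go right to 32.
      32 is a leaf — visit 32.
    Visit 27.
  Visit 30.
Visit 3.

39 38 6 33 10 14 8 36 32 27 30 3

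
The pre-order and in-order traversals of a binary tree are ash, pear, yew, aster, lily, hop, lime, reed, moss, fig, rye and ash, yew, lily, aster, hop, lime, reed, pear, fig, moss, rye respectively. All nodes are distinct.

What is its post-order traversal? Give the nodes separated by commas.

The first element of pre-order is the root; it splits in-order into left and right subtrees.
Root ash: left subtree has 0 nodes { }, right has 10 {yew, lily, aster, hop, lime, reed, pear, fig, moss, rye}.
  Root pear: left subtree has 6 nodes {yew, lily, aster, hop, lime, reed}, right has 3 {fig, moss, rye}.
    Root yew: left subtree has 0 nodes { }, right has 5 {lily, aster, hop, lime, reed}.
      Root aster: left subtree has 1 node {lily}, right has 3 {hop, lime, reed}.
        Root hop: left subtree has 0 nodes { }, right has 2 {lime, reed}.
          Root lime: left subtree has 0 nodes { }, right has 1 {reed}.
    Root moss: left subtree has 1 node {fig}, right has 1 {rye}.

lily, reed, lime, hop, aster, yew, fig, rye, moss, pear, ash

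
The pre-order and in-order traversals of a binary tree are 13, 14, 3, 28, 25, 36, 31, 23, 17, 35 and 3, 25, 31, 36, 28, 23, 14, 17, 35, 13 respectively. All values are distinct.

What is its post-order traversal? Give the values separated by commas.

The first element of pre-order is the root; it splits in-order into left and right subtrees.
Root 13: left subtree has 9 nodes {3, 25, 31, 36, 28, 23, 14, 17, 35}, right has 0 { }.
  Root 14: left subtree has 6 nodes {3, 25, 31, 36, 28, 23}, right has 2 {17, 35}.
    Root 3: left subtree has 0 nodes { }, right has 5 {25, 31, 36, 28, 23}.
      Root 28: left subtree has 3 nodes {25, 31, 36}, right has 1 {23}.
        Root 25: left subtree has 0 nodes { }, right has 2 {31, 36}.
          Root 36: left subtree has 1 node {31}, right has 0 { }.
    Root 17: left subtree has 0 nodes { }, right has 1 {35}.

31, 36, 25, 23, 28, 3, 35, 17, 14, 13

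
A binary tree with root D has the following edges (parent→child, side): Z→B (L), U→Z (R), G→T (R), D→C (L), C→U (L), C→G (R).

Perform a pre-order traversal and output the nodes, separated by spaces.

D C U Z B G T

Pre-order visits the node, then its left subtree, then its right subtree.
Visit D.
At D: go left to C.
  Visit C.
  At C: go left to U.
    Visit U.
    At U: no left child.
    At U: go right to Z.
      Visit Z.
      At Z: go left to B.
        B is a leaf — visit B.
      At Z: no right child.
  At C: go right to G.
    Visit G.
    At G: no left child.
    At G: go right to T.
      T is a leaf — visit T.
At D: no right child.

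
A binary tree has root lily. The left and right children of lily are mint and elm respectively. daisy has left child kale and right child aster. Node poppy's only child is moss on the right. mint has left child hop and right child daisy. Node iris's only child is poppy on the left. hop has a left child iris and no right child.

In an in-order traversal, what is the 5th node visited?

In-order visits the left subtree, then the node, then the right subtree.
At lily: go left to mint.
  At mint: go left to hop.
    At hop: go left to iris.
      At iris: go left to poppy.
        At poppy: no left child.
        Visit poppy.
        At poppy: go right to moss.
          moss is a leaf — visit moss.
      Visit iris.
      At iris: no right child.
    Visit hop.
    At hop: no right child.
  Visit mint.
  At mint: go right to daisy.
    At daisy: go left to kale.
      kale is a leaf — visit kale.
    Visit daisy.
    At daisy: go right to aster.
      aster is a leaf — visit aster.
Visit lily.
At lily: go right to elm.
  elm is a leaf — visit elm.
Full in-order sequence: poppy, moss, iris, hop, mint, kale, daisy, aster, lily, elm.

mint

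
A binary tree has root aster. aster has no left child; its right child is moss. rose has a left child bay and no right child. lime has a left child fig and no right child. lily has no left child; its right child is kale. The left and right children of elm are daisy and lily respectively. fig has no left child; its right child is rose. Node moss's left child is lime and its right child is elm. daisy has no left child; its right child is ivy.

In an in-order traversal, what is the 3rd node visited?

bay

In-order visits the left subtree, then the node, then the right subtree.
At aster: no left child.
Visit aster.
At aster: go right to moss.
  At moss: go left to lime.
    At lime: go left to fig.
      At fig: no left child.
      Visit fig.
      At fig: go right to rose.
        At rose: go left to bay.
          bay is a leaf — visit bay.
        Visit rose.
        At rose: no right child.
    Visit lime.
    At lime: no right child.
  Visit moss.
  At moss: go right to elm.
    At elm: go left to daisy.
      At daisy: no left child.
      Visit daisy.
      At daisy: go right to ivy.
        ivy is a leaf — visit ivy.
    Visit elm.
    At elm: go right to lily.
      At lily: no left child.
      Visit lily.
      At lily: go right to kale.
        kale is a leaf — visit kale.
Full in-order sequence: aster, fig, bay, rose, lime, moss, daisy, ivy, elm, lily, kale.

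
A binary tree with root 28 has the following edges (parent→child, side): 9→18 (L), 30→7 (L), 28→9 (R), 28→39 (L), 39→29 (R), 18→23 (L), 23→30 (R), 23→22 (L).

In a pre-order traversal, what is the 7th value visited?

22

Pre-order visits the node, then its left subtree, then its right subtree.
Visit 28.
At 28: go left to 39.
  Visit 39.
  At 39: no left child.
  At 39: go right to 29.
    29 is a leaf — visit 29.
At 28: go right to 9.
  Visit 9.
  At 9: go left to 18.
    Visit 18.
    At 18: go left to 23.
      Visit 23.
      At 23: go left to 22.
        22 is a leaf — visit 22.
      At 23: go right to 30.
        Visit 30.
        At 30: go left to 7.
          7 is a leaf — visit 7.
        At 30: no right child.
    At 18: no right child.
  At 9: no right child.
Full pre-order sequence: 28, 39, 29, 9, 18, 23, 22, 30, 7.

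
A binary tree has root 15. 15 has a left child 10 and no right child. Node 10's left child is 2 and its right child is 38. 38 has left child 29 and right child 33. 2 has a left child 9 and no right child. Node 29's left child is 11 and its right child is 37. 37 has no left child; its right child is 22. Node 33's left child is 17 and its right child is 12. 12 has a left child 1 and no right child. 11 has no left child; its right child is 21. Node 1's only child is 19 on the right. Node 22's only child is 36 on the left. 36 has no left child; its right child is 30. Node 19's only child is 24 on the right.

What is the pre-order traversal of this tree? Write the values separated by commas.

Pre-order visits the node, then its left subtree, then its right subtree.
Visit 15.
At 15: go left to 10.
  Visit 10.
  At 10: go left to 2.
    Visit 2.
    At 2: go left to 9.
      9 is a leaf — visit 9.
    At 2: no right child.
  At 10: go right to 38.
    Visit 38.
    At 38: go left to 29.
      Visit 29.
      At 29: go left to 11.
        Visit 11.
        At 11: no left child.
        At 11: go right to 21.
          21 is a leaf — visit 21.
      At 29: go right to 37.
        Visit 37.
        At 37: no left child.
        At 37: go right to 22.
          Visit 22.
          At 22: go left to 36.
            Visit 36.
            At 36: no left child.
            At 36: go right to 30.
              30 is a leaf — visit 30.
          At 22: no right child.
    At 38: go right to 33.
      Visit 33.
      At 33: go left to 17.
        17 is a leaf — visit 17.
      At 33: go right to 12.
        Visit 12.
        At 12: go left to 1.
          Visit 1.
          At 1: no left child.
          At 1: go right to 19.
            Visit 19.
            At 19: no left child.
            At 19: go right to 24.
              24 is a leaf — visit 24.
        At 12: no right child.
At 15: no right child.

15, 10, 2, 9, 38, 29, 11, 21, 37, 22, 36, 30, 33, 17, 12, 1, 19, 24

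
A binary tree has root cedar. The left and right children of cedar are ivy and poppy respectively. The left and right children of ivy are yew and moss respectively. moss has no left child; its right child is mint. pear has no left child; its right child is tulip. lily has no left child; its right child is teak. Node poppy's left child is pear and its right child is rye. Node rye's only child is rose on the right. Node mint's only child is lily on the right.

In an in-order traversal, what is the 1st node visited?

yew

In-order visits the left subtree, then the node, then the right subtree.
At cedar: go left to ivy.
  At ivy: go left to yew.
    yew is a leaf — visit yew.
  Visit ivy.
  At ivy: go right to moss.
    At moss: no left child.
    Visit moss.
    At moss: go right to mint.
      At mint: no left child.
      Visit mint.
      At mint: go right to lily.
        At lily: no left child.
        Visit lily.
        At lily: go right to teak.
          teak is a leaf — visit teak.
Visit cedar.
At cedar: go right to poppy.
  At poppy: go left to pear.
    At pear: no left child.
    Visit pear.
    At pear: go right to tulip.
      tulip is a leaf — visit tulip.
  Visit poppy.
  At poppy: go right to rye.
    At rye: no left child.
    Visit rye.
    At rye: go right to rose.
      rose is a leaf — visit rose.
Full in-order sequence: yew, ivy, moss, mint, lily, teak, cedar, pear, tulip, poppy, rye, rose.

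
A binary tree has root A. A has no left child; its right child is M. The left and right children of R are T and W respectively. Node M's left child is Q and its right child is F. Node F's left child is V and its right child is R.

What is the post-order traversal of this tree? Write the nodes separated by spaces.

Q V T W R F M A

Post-order visits the left subtree, then the right subtree, then the node.
At A: no left child.
At A: go right to M.
  At M: go left to Q.
    Q is a leaf — visit Q.
  At M: go right to F.
    At F: go left to V.
      V is a leaf — visit V.
    At F: go right to R.
      At R: go left to T.
        T is a leaf — visit T.
      At R: go right to W.
        W is a leaf — visit W.
      Visit R.
    Visit F.
  Visit M.
Visit A.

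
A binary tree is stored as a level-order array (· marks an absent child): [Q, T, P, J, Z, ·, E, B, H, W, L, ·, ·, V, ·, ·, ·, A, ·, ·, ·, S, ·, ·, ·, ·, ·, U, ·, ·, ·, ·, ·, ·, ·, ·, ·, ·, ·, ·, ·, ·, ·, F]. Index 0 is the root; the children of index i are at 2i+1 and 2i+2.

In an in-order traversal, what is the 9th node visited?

S

In-order visits the left subtree, then the node, then the right subtree.
At Q: go left to T.
  At T: go left to J.
    At J: go left to B.
      B is a leaf — visit B.
    Visit J.
    At J: go right to H.
      At H: go left to A.
        A is a leaf — visit A.
      Visit H.
      At H: no right child.
  Visit T.
  At T: go right to Z.
    At Z: go left to W.
      W is a leaf — visit W.
    Visit Z.
    At Z: go right to L.
      At L: go left to S.
        At S: go left to F.
          F is a leaf — visit F.
        Visit S.
        At S: no right child.
      Visit L.
      At L: no right child.
Visit Q.
At Q: go right to P.
  At P: no left child.
  Visit P.
  At P: go right to E.
    At E: go left to V.
      At V: go left to U.
        U is a leaf — visit U.
      Visit V.
      At V: no right child.
    Visit E.
    At E: no right child.
Full in-order sequence: B, J, A, H, T, W, Z, F, S, L, Q, P, U, V, E.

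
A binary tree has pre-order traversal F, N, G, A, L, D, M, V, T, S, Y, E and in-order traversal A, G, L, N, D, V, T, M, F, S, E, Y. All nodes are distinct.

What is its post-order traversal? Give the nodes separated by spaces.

A L G T V M D N E Y S F

The first element of pre-order is the root; it splits in-order into left and right subtrees.
Root F: left subtree has 8 nodes {A, G, L, N, D, V, T, M}, right has 3 {S, E, Y}.
  Root N: left subtree has 3 nodes {A, G, L}, right has 4 {D, V, T, M}.
    Root G: left subtree has 1 node {A}, right has 1 {L}.
    Root D: left subtree has 0 nodes { }, right has 3 {V, T, M}.
      Root M: left subtree has 2 nodes {V, T}, right has 0 { }.
        Root V: left subtree has 0 nodes { }, right has 1 {T}.
  Root S: left subtree has 0 nodes { }, right has 2 {E, Y}.
    Root Y: left subtree has 1 node {E}, right has 0 { }.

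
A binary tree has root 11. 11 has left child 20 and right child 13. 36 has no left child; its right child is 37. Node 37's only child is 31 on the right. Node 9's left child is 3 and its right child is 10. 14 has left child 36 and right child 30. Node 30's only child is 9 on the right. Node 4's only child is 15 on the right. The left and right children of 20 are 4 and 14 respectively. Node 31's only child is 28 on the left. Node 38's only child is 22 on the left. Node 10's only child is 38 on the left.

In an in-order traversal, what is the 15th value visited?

11

In-order visits the left subtree, then the node, then the right subtree.
At 11: go left to 20.
  At 20: go left to 4.
    At 4: no left child.
    Visit 4.
    At 4: go right to 15.
      15 is a leaf — visit 15.
  Visit 20.
  At 20: go right to 14.
    At 14: go left to 36.
      At 36: no left child.
      Visit 36.
      At 36: go right to 37.
        At 37: no left child.
        Visit 37.
        At 37: go right to 31.
          At 31: go left to 28.
            28 is a leaf — visit 28.
          Visit 31.
          At 31: no right child.
    Visit 14.
    At 14: go right to 30.
      At 30: no left child.
      Visit 30.
      At 30: go right to 9.
        At 9: go left to 3.
          3 is a leaf — visit 3.
        Visit 9.
        At 9: go right to 10.
          At 10: go left to 38.
            At 38: go left to 22.
              22 is a leaf — visit 22.
            Visit 38.
            At 38: no right child.
          Visit 10.
          At 10: no right child.
Visit 11.
At 11: go right to 13.
  13 is a leaf — visit 13.
Full in-order sequence: 4, 15, 20, 36, 37, 28, 31, 14, 30, 3, 9, 22, 38, 10, 11, 13.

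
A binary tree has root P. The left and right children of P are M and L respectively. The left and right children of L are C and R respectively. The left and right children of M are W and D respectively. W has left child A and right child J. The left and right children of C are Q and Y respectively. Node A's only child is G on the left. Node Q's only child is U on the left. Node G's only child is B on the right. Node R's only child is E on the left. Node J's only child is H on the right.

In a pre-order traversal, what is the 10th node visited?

L

Pre-order visits the node, then its left subtree, then its right subtree.
Visit P.
At P: go left to M.
  Visit M.
  At M: go left to W.
    Visit W.
    At W: go left to A.
      Visit A.
      At A: go left to G.
        Visit G.
        At G: no left child.
        At G: go right to B.
          B is a leaf — visit B.
      At A: no right child.
    At W: go right to J.
      Visit J.
      At J: no left child.
      At J: go right to H.
        H is a leaf — visit H.
  At M: go right to D.
    D is a leaf — visit D.
At P: go right to L.
  Visit L.
  At L: go left to C.
    Visit C.
    At C: go left to Q.
      Visit Q.
      At Q: go left to U.
        U is a leaf — visit U.
      At Q: no right child.
    At C: go right to Y.
      Y is a leaf — visit Y.
  At L: go right to R.
    Visit R.
    At R: go left to E.
      E is a leaf — visit E.
    At R: no right child.
Full pre-order sequence: P, M, W, A, G, B, J, H, D, L, C, Q, U, Y, R, E.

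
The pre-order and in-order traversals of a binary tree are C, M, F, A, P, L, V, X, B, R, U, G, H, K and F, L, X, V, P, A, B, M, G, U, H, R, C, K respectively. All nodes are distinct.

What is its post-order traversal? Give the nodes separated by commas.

X, V, L, P, B, A, F, G, H, U, R, M, K, C

The first element of pre-order is the root; it splits in-order into left and right subtrees.
Root C: left subtree has 12 nodes {F, L, X, V, P, A, B, M, G, U, H, R}, right has 1 {K}.
  Root M: left subtree has 7 nodes {F, L, X, V, P, A, B}, right has 4 {G, U, H, R}.
    Root F: left subtree has 0 nodes { }, right has 6 {L, X, V, P, A, B}.
      Root A: left subtree has 4 nodes {L, X, V, P}, right has 1 {B}.
        Root P: left subtree has 3 nodes {L, X, V}, right has 0 { }.
          Root L: left subtree has 0 nodes { }, right has 2 {X, V}.
            Root V: left subtree has 1 node {X}, right has 0 { }.
    Root R: left subtree has 3 nodes {G, U, H}, right has 0 { }.
      Root U: left subtree has 1 node {G}, right has 1 {H}.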